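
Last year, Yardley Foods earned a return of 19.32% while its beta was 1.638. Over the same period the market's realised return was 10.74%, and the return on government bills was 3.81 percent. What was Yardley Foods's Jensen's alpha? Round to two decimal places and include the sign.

Market excess return = 10.74% − 3.81% = 6.93%
CAPM benchmark = R_f + β(R_m − R_f) = 3.81% + 1.638 × 6.93% = 15.16134%
α = actual − benchmark = 19.32% − 15.16134% = +4.16%

+4.16%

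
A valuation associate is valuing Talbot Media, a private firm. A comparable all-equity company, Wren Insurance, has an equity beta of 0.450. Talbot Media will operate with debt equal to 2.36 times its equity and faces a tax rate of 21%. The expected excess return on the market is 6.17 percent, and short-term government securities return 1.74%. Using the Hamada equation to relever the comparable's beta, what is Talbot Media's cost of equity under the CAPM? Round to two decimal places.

9.69%

β_L = β_U × [1 + (1 − t)(D/E)] = 0.450 × [1 + (1 − 0.21) × 2.36]
    = 0.450 × [1 + 0.79 × 2.36] = 0.450 × 2.8644 = 1.2890
E(R) = R_f + β_L × MRP = 1.74% + 1.2890 × 6.17% = 9.69%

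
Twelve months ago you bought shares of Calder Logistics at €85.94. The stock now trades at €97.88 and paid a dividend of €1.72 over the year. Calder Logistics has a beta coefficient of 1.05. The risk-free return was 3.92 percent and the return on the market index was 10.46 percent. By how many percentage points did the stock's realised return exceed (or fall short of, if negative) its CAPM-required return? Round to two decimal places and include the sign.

+5.11%

Realised HPR = (P1 + D1 − P0) / P0 = (97.88 + 1.72 − 85.94) / 85.94 = 13.66 / 85.94 = 15.8948%
MRP = 10.46% − 3.92% = 6.54%
CAPM required = R_f + β·MRP = 3.92% + 1.05 × 6.54% = 10.7870%
α = realised − required = 15.8948% − 10.7870% = +5.11%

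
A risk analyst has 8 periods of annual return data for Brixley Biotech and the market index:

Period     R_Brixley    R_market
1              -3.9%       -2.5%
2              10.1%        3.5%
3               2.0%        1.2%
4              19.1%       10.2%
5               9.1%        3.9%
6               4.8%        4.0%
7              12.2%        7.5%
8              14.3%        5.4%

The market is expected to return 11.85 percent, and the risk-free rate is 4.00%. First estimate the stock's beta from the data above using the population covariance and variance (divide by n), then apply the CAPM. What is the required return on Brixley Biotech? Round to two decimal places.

18.11%

Mean R_i = (-3.9 + 10.1 + 2.0 + 19.1 + 9.1 + 4.8 + 12.2 + 14.3) / 8 = 8.4625%
Mean R_m = (-2.5 + 3.5 + 1.2 + 10.2 + 3.9 + 4.0 + 7.5 + 5.4) / 8 = 4.1500%
Σ(R_i − R̄_i)(R_m − R̄_m) = 184.7750  ⇒  Cov = 184.7750 / 8 = 23.0969
Σ(R_m − R̄_m)² = 102.8200  ⇒  Var(R_m) = 102.8200 / 8 = 12.8525
β = Cov / Var(R_m) = 23.0969 / 12.8525 = 1.7971
MRP = 11.85% − 4.00% = 7.85%
E(R) = R_f + β × MRP = 4.00% + 1.7971 × 7.85% = 18.11%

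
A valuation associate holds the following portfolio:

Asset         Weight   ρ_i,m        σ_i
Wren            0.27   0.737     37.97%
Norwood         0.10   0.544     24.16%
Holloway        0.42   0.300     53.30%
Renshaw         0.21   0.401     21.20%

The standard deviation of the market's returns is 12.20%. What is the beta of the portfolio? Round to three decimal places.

β_Wren = 0.737 × 37.97% / 12.20% = 2.2938
β_Norwood = 0.544 × 24.16% / 12.20% = 1.0773
β_Holloway = 0.300 × 53.30% / 12.20% = 1.3107
β_Renshaw = 0.401 × 21.20% / 12.20% = 0.6968
β_P = Σ w_i β_i = 0.27×2.2938 + 0.10×1.0773 + 0.42×1.3107 + 0.21×0.6968 = 1.4239

1.424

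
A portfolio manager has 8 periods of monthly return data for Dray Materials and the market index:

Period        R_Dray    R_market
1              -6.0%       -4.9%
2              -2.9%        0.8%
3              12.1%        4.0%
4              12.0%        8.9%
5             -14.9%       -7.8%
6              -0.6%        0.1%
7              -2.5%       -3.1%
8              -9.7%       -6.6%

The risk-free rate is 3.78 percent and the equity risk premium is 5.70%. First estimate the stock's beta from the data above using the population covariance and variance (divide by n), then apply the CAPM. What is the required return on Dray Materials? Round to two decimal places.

12.83%

Mean R_i = (-6.0 − 2.9 + 12.1 + 12.0 − 14.9 − 0.6 − 2.5 − 9.7) / 8 = -1.5625%
Mean R_m = (-4.9 + 0.8 + 4.0 + 8.9 − 7.8 + 0.1 − 3.1 − 6.6) / 8 = -1.0750%
Σ(R_i − R̄_i)(R_m − R̄_m) = 356.7725  ⇒  Cov = 356.7725 / 8 = 44.5966
Σ(R_m − R̄_m)² = 224.6350  ⇒  Var(R_m) = 224.6350 / 8 = 28.0794
β = Cov / Var(R_m) = 44.5966 / 28.0794 = 1.5882
E(R) = R_f + β × MRP = 3.78% + 1.5882 × 5.70% = 12.83%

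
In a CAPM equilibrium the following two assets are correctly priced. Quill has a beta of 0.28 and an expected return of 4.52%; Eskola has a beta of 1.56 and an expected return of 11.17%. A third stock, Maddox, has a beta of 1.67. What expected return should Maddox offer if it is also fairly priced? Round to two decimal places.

11.74%

MRP (SML slope) = (11.17% − 4.52%) / (1.56 − 0.28) = 6.65% / 1.28 = 5.1953%
R_f (intercept) = 4.52% − 0.28 × 5.1953% = 3.0653%
E(R_Maddox) = R_f + β × MRP = 3.0653% + 1.67 × 5.1953% = 11.74%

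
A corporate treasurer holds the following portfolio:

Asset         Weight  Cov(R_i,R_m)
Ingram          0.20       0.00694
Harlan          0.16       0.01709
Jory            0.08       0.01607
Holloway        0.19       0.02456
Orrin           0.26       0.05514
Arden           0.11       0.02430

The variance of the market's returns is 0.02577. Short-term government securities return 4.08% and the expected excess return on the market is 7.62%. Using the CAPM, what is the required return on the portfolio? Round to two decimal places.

12.09%

β_Ingram = 0.00694 / 0.02577 = 0.2693
β_Harlan = 0.01709 / 0.02577 = 0.6632
β_Jory = 0.01607 / 0.02577 = 0.6236
β_Holloway = 0.02456 / 0.02577 = 0.9530
β_Orrin = 0.05514 / 0.02577 = 2.1397
β_Arden = 0.02430 / 0.02577 = 0.9430
β_P = Σ w_i β_i = 0.20×0.2693 + 0.16×0.6632 + 0.08×0.6236 + 0.19×0.9530 + 0.26×2.1397 + 0.11×0.9430 = 1.0510
E(R_P) = R_f + β_P × MRP = 4.08% + 1.0510 × 7.62% = 12.09%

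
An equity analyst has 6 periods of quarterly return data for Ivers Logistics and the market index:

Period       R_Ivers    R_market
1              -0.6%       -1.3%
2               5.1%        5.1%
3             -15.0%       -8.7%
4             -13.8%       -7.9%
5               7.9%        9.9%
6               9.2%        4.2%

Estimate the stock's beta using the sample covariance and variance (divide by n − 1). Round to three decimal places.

Mean R_i = (-0.6 + 5.1 − 15.0 − 13.8 + 7.9 + 9.2) / 6 = -1.2000%
Mean R_m = (-1.3 + 5.1 − 8.7 − 7.9 + 9.9 + 4.2) / 6 = 0.2167%
Σ(R_i − R̄_i)(R_m − R̄_m) = 384.7200  ⇒  Cov = 384.7200 / 5 = 76.9440
Σ(R_m − R̄_m)² = 281.1683  ⇒  Var(R_m) = 281.1683 / 5 = 56.2337
β = Cov / Var(R_m) = 76.9440 / 56.2337 = 1.3683

1.368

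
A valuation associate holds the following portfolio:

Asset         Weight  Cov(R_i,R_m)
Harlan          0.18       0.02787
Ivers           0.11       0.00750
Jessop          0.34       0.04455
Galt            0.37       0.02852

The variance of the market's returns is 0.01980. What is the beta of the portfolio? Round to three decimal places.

1.593

β_Harlan = 0.02787 / 0.01980 = 1.4076
β_Ivers = 0.00750 / 0.01980 = 0.3788
β_Jessop = 0.04455 / 0.01980 = 2.2500
β_Galt = 0.02852 / 0.01980 = 1.4404
β_P = Σ w_i β_i = 0.18×1.4076 + 0.11×0.3788 + 0.34×2.2500 + 0.37×1.4404 = 1.5930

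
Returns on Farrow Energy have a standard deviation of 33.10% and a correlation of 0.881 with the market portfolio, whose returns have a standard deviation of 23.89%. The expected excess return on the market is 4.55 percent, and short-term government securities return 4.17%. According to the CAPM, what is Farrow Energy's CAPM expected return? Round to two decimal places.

β = ρ × σ_i / σ_m = 0.881 × 33.10% / 23.89% = 1.2206
E(R) = 4.17% + 1.2206 × 4.55% = 9.72%

9.72%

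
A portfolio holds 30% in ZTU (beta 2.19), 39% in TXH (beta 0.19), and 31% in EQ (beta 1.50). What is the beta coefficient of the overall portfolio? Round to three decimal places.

1.196

β_P = Σ w_i β_i = 0.30×2.19 + 0.39×0.19 + 0.31×1.50 = 1.1961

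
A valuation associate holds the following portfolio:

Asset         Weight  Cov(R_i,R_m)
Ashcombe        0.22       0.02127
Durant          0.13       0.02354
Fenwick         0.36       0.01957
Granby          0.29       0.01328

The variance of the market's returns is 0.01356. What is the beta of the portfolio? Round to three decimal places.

1.374

β_Ashcombe = 0.02127 / 0.01356 = 1.5686
β_Durant = 0.02354 / 0.01356 = 1.7360
β_Fenwick = 0.01957 / 0.01356 = 1.4432
β_Granby = 0.01328 / 0.01356 = 0.9794
β_P = Σ w_i β_i = 0.22×1.5686 + 0.13×1.7360 + 0.36×1.4432 + 0.29×0.9794 = 1.3744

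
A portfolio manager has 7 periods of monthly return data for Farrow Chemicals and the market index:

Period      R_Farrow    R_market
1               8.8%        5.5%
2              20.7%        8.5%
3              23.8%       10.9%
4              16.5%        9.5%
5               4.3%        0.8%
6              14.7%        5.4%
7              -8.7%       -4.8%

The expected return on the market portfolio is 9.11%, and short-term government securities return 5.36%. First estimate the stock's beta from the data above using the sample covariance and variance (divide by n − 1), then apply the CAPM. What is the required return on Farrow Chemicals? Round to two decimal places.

12.71%

Mean R_i = (8.8 + 20.7 + 23.8 + 16.5 + 4.3 + 14.7 − 8.7) / 7 = 11.4429%
Mean R_m = (5.5 + 8.5 + 10.9 + 9.5 + 0.8 + 5.4 − 4.8) / 7 = 5.1143%
Σ(R_i − R̄_i)(R_m − R̄_m) = 355.4457  ⇒  Cov = 355.4457 / 6 = 59.2410
Σ(R_m − R̄_m)² = 181.3086  ⇒  Var(R_m) = 181.3086 / 6 = 30.2181
β = Cov / Var(R_m) = 59.2410 / 30.2181 = 1.9604
MRP = 9.11% − 5.36% = 3.75%
E(R) = R_f + β × MRP = 5.36% + 1.9604 × 3.75% = 12.71%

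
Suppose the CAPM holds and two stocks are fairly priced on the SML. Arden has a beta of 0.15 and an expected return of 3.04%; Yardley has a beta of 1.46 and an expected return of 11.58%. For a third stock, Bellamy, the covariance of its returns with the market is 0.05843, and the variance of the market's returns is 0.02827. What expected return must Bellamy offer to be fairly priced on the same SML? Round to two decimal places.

15.54%

MRP = (11.58% − 3.04%) / (1.46 − 0.15) = 6.5191%
R_f = 3.04% − 0.15 × 6.5191% = 2.0621%
β_Bellamy = Cov / Var(R_m) = 0.05843 / 0.02827 = 2.0669
E(R_Bellamy) = R_f + β × MRP = 2.0621% + 2.0669 × 6.5191% = 15.54%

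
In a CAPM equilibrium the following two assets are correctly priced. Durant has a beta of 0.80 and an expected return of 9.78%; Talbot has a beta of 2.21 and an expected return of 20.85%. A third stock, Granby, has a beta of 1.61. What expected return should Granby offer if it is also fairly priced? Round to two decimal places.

16.14%

MRP (SML slope) = (20.85% − 9.78%) / (2.21 − 0.80) = 11.07% / 1.41 = 7.8511%
R_f (intercept) = 9.78% − 0.80 × 7.8511% = 3.4991%
E(R_Granby) = R_f + β × MRP = 3.4991% + 1.61 × 7.8511% = 16.14%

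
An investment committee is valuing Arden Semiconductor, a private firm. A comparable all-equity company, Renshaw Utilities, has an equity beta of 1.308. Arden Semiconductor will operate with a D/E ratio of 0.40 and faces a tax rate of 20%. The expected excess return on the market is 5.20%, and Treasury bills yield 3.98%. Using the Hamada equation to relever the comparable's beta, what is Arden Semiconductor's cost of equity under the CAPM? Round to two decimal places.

β_L = β_U × [1 + (1 − t)(D/E)] = 1.308 × [1 + (1 − 0.20) × 0.40]
    = 1.308 × [1 + 0.80 × 0.40] = 1.308 × 1.3200 = 1.7266
E(R) = R_f + β_L × MRP = 3.98% + 1.7266 × 5.20% = 12.96%

12.96%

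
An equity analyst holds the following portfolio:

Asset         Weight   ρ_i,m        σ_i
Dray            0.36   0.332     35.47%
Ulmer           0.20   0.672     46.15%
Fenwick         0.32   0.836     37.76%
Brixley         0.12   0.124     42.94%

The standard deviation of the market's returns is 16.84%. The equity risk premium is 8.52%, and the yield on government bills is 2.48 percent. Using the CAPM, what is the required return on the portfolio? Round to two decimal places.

β_Dray = 0.332 × 35.47% / 16.84% = 0.6993
β_Ulmer = 0.672 × 46.15% / 16.84% = 1.8416
β_Fenwick = 0.836 × 37.76% / 16.84% = 1.8745
β_Brixley = 0.124 × 42.94% / 16.84% = 0.3162
β_P = Σ w_i β_i = 0.36×0.6993 + 0.20×1.8416 + 0.32×1.8745 + 0.12×0.3162 = 1.2579
E(R_P) = R_f + β_P × MRP = 2.48% + 1.2579 × 8.52% = 13.20%

13.20%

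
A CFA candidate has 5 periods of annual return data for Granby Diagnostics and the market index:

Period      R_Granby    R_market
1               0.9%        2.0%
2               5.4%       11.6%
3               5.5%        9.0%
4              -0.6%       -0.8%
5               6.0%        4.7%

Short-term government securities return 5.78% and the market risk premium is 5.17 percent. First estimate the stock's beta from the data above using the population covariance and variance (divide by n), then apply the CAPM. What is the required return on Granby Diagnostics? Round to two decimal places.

8.39%

Mean R_i = (0.9 + 5.4 + 5.5 − 0.6 + 6.0) / 5 = 3.4400%
Mean R_m = (2.0 + 11.6 + 9.0 − 0.8 + 4.7) / 5 = 5.3000%
Σ(R_i − R̄_i)(R_m − R̄_m) = 51.4600  ⇒  Cov = 51.4600 / 5 = 10.2920
Σ(R_m − R̄_m)² = 101.8400  ⇒  Var(R_m) = 101.8400 / 5 = 20.3680
β = Cov / Var(R_m) = 10.2920 / 20.3680 = 0.5053
E(R) = R_f + β × MRP = 5.78% + 0.5053 × 5.17% = 8.39%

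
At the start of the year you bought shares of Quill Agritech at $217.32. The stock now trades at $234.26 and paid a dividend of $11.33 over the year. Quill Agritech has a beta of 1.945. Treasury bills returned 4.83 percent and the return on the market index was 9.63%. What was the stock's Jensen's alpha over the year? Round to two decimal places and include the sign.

-1.16%

Realised HPR = (P1 + D1 − P0) / P0 = (234.26 + 11.33 − 217.32) / 217.32 = 28.27 / 217.32 = 13.0085%
MRP = 9.63% − 4.83% = 4.80%
CAPM required = R_f + β·MRP = 4.83% + 1.945 × 4.80% = 14.16600%
α = realised − required = 13.0085% − 14.16600% = -1.16%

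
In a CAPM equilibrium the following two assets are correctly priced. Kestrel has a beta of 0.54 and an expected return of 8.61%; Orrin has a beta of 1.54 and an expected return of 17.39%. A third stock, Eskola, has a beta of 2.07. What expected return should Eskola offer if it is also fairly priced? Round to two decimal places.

22.04%

MRP (SML slope) = (17.39% − 8.61%) / (1.54 − 0.54) = 8.78% / 1.00 = 8.7800%
R_f (intercept) = 8.61% − 0.54 × 8.7800% = 3.8688%
E(R_Eskola) = R_f + β × MRP = 3.8688% + 2.07 × 8.7800% = 22.04%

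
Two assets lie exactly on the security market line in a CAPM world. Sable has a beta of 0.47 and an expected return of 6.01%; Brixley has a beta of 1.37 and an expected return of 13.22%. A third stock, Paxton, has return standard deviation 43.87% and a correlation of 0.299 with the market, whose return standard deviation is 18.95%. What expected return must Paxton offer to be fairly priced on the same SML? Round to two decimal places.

MRP = (13.22% − 6.01%) / (1.37 − 0.47) = 8.0111%
R_f = 6.01% − 0.47 × 8.0111% = 2.2448%
β_Paxton = ρ·σ_i/σ_m = 0.299 × 43.87 / 18.95 = 0.6922
E(R_Paxton) = R_f + β × MRP = 2.2448% + 0.6922 × 8.0111% = 7.79%

7.79%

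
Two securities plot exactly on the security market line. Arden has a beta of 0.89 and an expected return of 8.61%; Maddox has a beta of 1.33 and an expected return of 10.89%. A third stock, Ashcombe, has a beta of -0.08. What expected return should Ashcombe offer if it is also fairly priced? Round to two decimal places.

MRP (SML slope) = (10.89% − 8.61%) / (1.33 − 0.89) = 2.28% / 0.44 = 5.1818%
R_f (intercept) = 8.61% − 0.89 × 5.1818% = 3.9982%
E(R_Ashcombe) = R_f + β × MRP = 3.9982% + -0.08 × 5.1818% = 3.58%

3.58%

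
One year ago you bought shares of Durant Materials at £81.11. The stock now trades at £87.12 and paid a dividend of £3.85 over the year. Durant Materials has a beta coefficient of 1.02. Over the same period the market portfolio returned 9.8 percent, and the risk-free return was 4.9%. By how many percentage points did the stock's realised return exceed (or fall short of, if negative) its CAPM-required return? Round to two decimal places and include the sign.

+2.26%

Realised HPR = (P1 + D1 − P0) / P0 = (87.12 + 3.85 − 81.11) / 81.11 = 9.86 / 81.11 = 12.1563%
MRP = 9.8% − 4.9% = 4.90%
CAPM required = R_f + β·MRP = 4.9% + 1.02 × 4.9% = 9.8980%
α = realised − required = 12.1563% − 9.8980% = +2.26%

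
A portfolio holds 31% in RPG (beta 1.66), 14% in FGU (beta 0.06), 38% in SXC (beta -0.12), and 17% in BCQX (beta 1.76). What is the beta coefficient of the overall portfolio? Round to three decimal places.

β_P = Σ w_i β_i = 0.31×1.66 + 0.14×0.06 + 0.38×-0.12 + 0.17×1.76 = 0.7766

0.777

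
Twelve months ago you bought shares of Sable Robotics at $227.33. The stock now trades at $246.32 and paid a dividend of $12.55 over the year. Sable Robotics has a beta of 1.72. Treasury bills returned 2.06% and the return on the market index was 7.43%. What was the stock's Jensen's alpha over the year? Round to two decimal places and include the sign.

+2.58%

Realised HPR = (P1 + D1 − P0) / P0 = (246.32 + 12.55 − 227.33) / 227.33 = 31.54 / 227.33 = 13.8741%
MRP = 7.43% − 2.06% = 5.37%
CAPM required = R_f + β·MRP = 2.06% + 1.72 × 5.37% = 11.2964%
α = realised − required = 13.8741% − 11.2964% = +2.58%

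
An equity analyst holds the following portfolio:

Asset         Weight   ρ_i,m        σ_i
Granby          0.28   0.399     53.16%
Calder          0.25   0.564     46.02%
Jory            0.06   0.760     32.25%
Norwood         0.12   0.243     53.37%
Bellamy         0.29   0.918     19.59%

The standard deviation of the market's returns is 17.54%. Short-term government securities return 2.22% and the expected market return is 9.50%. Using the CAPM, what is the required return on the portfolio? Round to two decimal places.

10.80%

β_Granby = 0.399 × 53.16% / 17.54% = 1.2093
β_Calder = 0.564 × 46.02% / 17.54% = 1.4798
β_Jory = 0.760 × 32.25% / 17.54% = 1.3974
β_Norwood = 0.243 × 53.37% / 17.54% = 0.7394
β_Bellamy = 0.918 × 19.59% / 17.54% = 1.0253
β_P = Σ w_i β_i = 0.28×1.2093 + 0.25×1.4798 + 0.06×1.3974 + 0.12×0.7394 + 0.29×1.0253 = 1.1785
MRP = 9.50% − 2.22% = 7.28%
E(R_P) = R_f + β_P × MRP = 2.22% + 1.1785 × 7.28% = 10.80%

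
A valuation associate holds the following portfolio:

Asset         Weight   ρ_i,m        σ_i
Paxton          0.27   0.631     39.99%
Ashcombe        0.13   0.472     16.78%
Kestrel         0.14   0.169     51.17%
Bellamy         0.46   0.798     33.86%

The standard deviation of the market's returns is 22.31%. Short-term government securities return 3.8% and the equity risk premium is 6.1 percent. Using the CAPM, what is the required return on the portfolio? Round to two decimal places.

9.67%

β_Paxton = 0.631 × 39.99% / 22.31% = 1.1310
β_Ashcombe = 0.472 × 16.78% / 22.31% = 0.3550
β_Kestrel = 0.169 × 51.17% / 22.31% = 0.3876
β_Bellamy = 0.798 × 33.86% / 22.31% = 1.2111
β_P = Σ w_i β_i = 0.27×1.1310 + 0.13×0.3550 + 0.14×0.3876 + 0.46×1.2111 = 0.9629
E(R_P) = R_f + β_P × MRP = 3.8% + 0.9629 × 6.1% = 9.67%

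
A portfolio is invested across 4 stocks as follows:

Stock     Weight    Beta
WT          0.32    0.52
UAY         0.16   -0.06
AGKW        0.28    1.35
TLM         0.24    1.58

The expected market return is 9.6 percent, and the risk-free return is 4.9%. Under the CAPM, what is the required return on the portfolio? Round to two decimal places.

β_P = Σ w_i β_i = 0.32×0.52 + 0.16×-0.06 + 0.28×1.35 + 0.24×1.58 = 0.9140
MRP = 9.6% − 4.9% = 4.70%
E(R_P) = R_f + β_P × MRP = 4.9% + 0.9140 × 4.7% = 9.20%

9.20%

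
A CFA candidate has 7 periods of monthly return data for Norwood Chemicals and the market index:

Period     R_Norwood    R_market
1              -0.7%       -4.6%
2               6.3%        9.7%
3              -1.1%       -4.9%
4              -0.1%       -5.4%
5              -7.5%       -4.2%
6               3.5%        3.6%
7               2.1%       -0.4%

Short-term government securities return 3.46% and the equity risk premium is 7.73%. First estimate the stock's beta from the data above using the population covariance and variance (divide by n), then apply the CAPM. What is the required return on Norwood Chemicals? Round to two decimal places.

Mean R_i = (-0.7 + 6.3 − 1.1 − 0.1 − 7.5 + 3.5 + 2.1) / 7 = 0.3571%
Mean R_m = (-4.6 + 9.7 − 4.9 − 5.4 − 4.2 + 3.6 − 0.4) / 7 = -0.8857%
Σ(R_i − R̄_i)(R_m − R̄_m) = 115.7343  ⇒  Cov = 115.7343 / 7 = 16.5335
Σ(R_m − R̄_m)² = 193.6886  ⇒  Var(R_m) = 193.6886 / 7 = 27.6698
β = Cov / Var(R_m) = 16.5335 / 27.6698 = 0.5975
E(R) = R_f + β × MRP = 3.46% + 0.5975 × 7.73% = 8.08%

8.08%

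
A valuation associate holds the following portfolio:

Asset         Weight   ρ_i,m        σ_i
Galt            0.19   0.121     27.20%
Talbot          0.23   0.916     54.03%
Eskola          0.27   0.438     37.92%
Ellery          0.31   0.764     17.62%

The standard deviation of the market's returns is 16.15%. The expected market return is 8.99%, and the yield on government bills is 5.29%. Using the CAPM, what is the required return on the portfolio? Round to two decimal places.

10.02%

β_Galt = 0.121 × 27.20% / 16.15% = 0.2038
β_Talbot = 0.916 × 54.03% / 16.15% = 3.0645
β_Eskola = 0.438 × 37.92% / 16.15% = 1.0284
β_Ellery = 0.764 × 17.62% / 16.15% = 0.8335
β_P = Σ w_i β_i = 0.19×0.2038 + 0.23×3.0645 + 0.27×1.0284 + 0.31×0.8335 = 1.2796
MRP = 8.99% − 5.29% = 3.70%
E(R_P) = R_f + β_P × MRP = 5.29% + 1.2796 × 3.70% = 10.02%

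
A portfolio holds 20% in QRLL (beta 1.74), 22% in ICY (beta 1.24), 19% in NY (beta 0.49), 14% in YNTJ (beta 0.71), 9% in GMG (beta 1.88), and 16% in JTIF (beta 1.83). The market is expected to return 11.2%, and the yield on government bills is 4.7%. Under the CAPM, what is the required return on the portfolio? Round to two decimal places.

12.99%

β_P = Σ w_i β_i = 0.20×1.74 + 0.22×1.24 + 0.19×0.49 + 0.14×0.71 + 0.09×1.88 + 0.16×1.83 = 1.2753
MRP = 11.2% − 4.7% = 6.50%
E(R_P) = R_f + β_P × MRP = 4.7% + 1.2753 × 6.5% = 12.99%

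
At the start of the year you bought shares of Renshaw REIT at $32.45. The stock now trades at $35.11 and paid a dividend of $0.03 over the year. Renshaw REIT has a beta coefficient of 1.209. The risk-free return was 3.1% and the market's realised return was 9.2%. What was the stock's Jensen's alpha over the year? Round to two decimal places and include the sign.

-2.19%

Realised HPR = (P1 + D1 − P0) / P0 = (35.11 + 0.03 − 32.45) / 32.45 = 2.69 / 32.45 = 8.2897%
MRP = 9.2% − 3.1% = 6.10%
CAPM required = R_f + β·MRP = 3.1% + 1.209 × 6.1% = 10.4749%
α = realised − required = 8.2897% − 10.4749% = -2.19%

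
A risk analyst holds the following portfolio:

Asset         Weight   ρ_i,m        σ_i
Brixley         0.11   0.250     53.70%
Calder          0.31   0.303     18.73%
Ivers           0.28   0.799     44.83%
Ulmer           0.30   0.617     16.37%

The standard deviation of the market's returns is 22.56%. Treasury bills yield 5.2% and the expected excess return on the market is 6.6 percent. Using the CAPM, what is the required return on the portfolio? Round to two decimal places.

β_Brixley = 0.250 × 53.70% / 22.56% = 0.5951
β_Calder = 0.303 × 18.73% / 22.56% = 0.2516
β_Ivers = 0.799 × 44.83% / 22.56% = 1.5877
β_Ulmer = 0.617 × 16.37% / 22.56% = 0.4477
β_P = Σ w_i β_i = 0.11×0.5951 + 0.31×0.2516 + 0.28×1.5877 + 0.30×0.4477 = 0.7223
E(R_P) = R_f + β_P × MRP = 5.2% + 0.7223 × 6.6% = 9.97%

9.97%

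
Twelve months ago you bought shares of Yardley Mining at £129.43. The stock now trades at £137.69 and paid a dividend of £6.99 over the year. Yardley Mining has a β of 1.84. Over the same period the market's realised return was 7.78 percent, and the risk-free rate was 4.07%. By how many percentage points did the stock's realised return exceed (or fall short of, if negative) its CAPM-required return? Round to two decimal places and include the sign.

Realised HPR = (P1 + D1 − P0) / P0 = (137.69 + 6.99 − 129.43) / 129.43 = 15.25 / 129.43 = 11.7824%
MRP = 7.78% − 4.07% = 3.71%
CAPM required = R_f + β·MRP = 4.07% + 1.84 × 3.71% = 10.8964%
α = realised − required = 11.7824% − 10.8964% = +0.89%

+0.89%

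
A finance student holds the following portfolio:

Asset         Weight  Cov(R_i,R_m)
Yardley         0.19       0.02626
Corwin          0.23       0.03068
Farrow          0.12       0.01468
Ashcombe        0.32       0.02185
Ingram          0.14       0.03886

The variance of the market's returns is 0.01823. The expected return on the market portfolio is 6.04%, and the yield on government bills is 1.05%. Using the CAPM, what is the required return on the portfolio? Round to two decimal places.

β_Yardley = 0.02626 / 0.01823 = 1.4405
β_Corwin = 0.03068 / 0.01823 = 1.6829
β_Farrow = 0.01468 / 0.01823 = 0.8053
β_Ashcombe = 0.02185 / 0.01823 = 1.1986
β_Ingram = 0.03886 / 0.01823 = 2.1317
β_P = Σ w_i β_i = 0.19×1.4405 + 0.23×1.6829 + 0.12×0.8053 + 0.32×1.1986 + 0.14×2.1317 = 1.4394
MRP = 6.04% − 1.05% = 4.99%
E(R_P) = R_f + β_P × MRP = 1.05% + 1.4394 × 4.99% = 8.23%

8.23%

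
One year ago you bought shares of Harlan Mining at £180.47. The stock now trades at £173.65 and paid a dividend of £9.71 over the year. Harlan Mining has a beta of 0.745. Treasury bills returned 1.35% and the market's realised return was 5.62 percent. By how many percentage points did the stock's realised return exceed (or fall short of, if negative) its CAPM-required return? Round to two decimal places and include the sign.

Realised HPR = (P1 + D1 − P0) / P0 = (173.65 + 9.71 − 180.47) / 180.47 = 2.89 / 180.47 = 1.6014%
MRP = 5.62% − 1.35% = 4.27%
CAPM required = R_f + β·MRP = 1.35% + 0.745 × 4.27% = 4.53115%
α = realised − required = 1.6014% − 4.53115% = -2.93%

-2.93%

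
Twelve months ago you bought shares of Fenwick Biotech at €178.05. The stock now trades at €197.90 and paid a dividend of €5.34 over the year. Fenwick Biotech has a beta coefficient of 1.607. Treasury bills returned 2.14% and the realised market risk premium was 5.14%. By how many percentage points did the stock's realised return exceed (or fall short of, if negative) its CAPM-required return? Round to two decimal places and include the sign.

+3.75%

Realised HPR = (P1 + D1 − P0) / P0 = (197.90 + 5.34 − 178.05) / 178.05 = 25.19 / 178.05 = 14.1477%
CAPM required = R_f + β·MRP = 2.14% + 1.607 × 5.14% = 10.39998%
α = realised − required = 14.1477% − 10.39998% = +3.75%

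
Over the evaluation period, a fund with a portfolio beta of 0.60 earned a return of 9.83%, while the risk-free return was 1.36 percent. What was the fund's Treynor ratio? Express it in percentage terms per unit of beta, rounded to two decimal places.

Treynor = (R_P − R_f) / β_P = (9.83% − 1.36%) / 0.6000 = 8.47% / 0.6000 = 14.12%

14.12%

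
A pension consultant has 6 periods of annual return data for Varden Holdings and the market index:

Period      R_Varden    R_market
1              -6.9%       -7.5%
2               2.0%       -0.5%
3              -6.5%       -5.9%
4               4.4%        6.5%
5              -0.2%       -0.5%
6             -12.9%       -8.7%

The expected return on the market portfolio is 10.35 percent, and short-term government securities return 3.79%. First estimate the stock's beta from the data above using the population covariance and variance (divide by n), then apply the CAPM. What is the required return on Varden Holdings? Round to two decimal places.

10.78%

Mean R_i = (-6.9 + 2.0 − 6.5 + 4.4 − 0.2 − 12.9) / 6 = -3.3500%
Mean R_m = (-7.5 − 0.5 − 5.9 + 6.5 − 0.5 − 8.7) / 6 = -2.7667%
Σ(R_i − R̄_i)(R_m − R̄_m) = 174.4200  ⇒  Cov = 174.4200 / 6 = 29.0700
Σ(R_m − R̄_m)² = 163.5733  ⇒  Var(R_m) = 163.5733 / 6 = 27.2622
β = Cov / Var(R_m) = 29.0700 / 27.2622 = 1.0663
MRP = 10.35% − 3.79% = 6.56%
E(R) = R_f + β × MRP = 3.79% + 1.0663 × 6.56% = 10.78%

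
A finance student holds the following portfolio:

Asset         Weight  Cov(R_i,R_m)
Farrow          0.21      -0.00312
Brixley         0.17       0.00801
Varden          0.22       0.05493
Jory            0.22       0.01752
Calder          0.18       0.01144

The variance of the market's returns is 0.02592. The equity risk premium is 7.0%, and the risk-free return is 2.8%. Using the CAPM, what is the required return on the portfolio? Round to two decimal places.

β_Farrow = -0.00312 / 0.02592 = -0.1204
β_Brixley = 0.00801 / 0.02592 = 0.3090
β_Varden = 0.05493 / 0.02592 = 2.1192
β_Jory = 0.01752 / 0.02592 = 0.6759
β_Calder = 0.01144 / 0.02592 = 0.4414
β_P = Σ w_i β_i = 0.21×-0.1204 + 0.17×0.3090 + 0.22×2.1192 + 0.22×0.6759 + 0.18×0.4414 = 0.7216
E(R_P) = R_f + β_P × MRP = 2.8% + 0.7216 × 7.0% = 7.85%

7.85%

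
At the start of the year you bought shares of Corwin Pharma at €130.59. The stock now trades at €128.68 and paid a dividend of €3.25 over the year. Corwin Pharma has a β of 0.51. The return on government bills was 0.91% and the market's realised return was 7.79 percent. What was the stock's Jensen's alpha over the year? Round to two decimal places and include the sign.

-3.39%

Realised HPR = (P1 + D1 − P0) / P0 = (128.68 + 3.25 − 130.59) / 130.59 = 1.34 / 130.59 = 1.0261%
MRP = 7.79% − 0.91% = 6.88%
CAPM required = R_f + β·MRP = 0.91% + 0.51 × 6.88% = 4.4188%
α = realised − required = 1.0261% − 4.4188% = -3.39%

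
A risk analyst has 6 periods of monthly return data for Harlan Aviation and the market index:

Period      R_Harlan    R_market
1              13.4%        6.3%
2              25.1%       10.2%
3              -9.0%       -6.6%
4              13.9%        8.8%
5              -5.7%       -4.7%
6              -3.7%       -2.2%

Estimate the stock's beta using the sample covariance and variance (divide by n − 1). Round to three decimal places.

1.826

Mean R_i = (13.4 + 25.1 − 9.0 + 13.9 − 5.7 − 3.7) / 6 = 5.6667%
Mean R_m = (6.3 + 10.2 − 6.6 + 8.8 − 4.7 − 2.2) / 6 = 1.9667%
Σ(R_i − R̄_i)(R_m − R̄_m) = 490.2233  ⇒  Cov = 490.2233 / 5 = 98.0447
Σ(R_m − R̄_m)² = 268.4533  ⇒  Var(R_m) = 268.4533 / 5 = 53.6907
β = Cov / Var(R_m) = 98.0447 / 53.6907 = 1.8261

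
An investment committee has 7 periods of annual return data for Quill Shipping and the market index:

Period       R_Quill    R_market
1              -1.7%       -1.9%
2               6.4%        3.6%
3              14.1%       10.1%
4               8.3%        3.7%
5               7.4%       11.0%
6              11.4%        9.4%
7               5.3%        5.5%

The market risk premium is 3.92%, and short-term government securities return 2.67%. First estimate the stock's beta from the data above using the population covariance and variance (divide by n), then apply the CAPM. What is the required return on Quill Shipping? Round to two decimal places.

6.20%

Mean R_i = (-1.7 + 6.4 + 14.1 + 8.3 + 7.4 + 11.4 + 5.3) / 7 = 7.3143%
Mean R_m = (-1.9 + 3.6 + 10.1 + 3.7 + 11.0 + 9.4 + 5.5) / 7 = 5.9143%
Σ(R_i − R̄_i)(R_m − R̄_m) = 114.2886  ⇒  Cov = 114.2886 / 7 = 16.3269
Σ(R_m − R̄_m)² = 127.0286  ⇒  Var(R_m) = 127.0286 / 7 = 18.1469
β = Cov / Var(R_m) = 16.3269 / 18.1469 = 0.8997
E(R) = R_f + β × MRP = 2.67% + 0.8997 × 3.92% = 6.20%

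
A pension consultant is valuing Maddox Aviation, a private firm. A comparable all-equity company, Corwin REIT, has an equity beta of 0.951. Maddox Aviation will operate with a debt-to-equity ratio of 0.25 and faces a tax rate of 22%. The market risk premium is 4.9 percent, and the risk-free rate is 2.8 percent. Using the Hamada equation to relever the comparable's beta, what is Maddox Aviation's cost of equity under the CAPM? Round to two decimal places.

β_L = β_U × [1 + (1 − t)(D/E)] = 0.951 × [1 + (1 − 0.22) × 0.25]
    = 0.951 × [1 + 0.78 × 0.25] = 0.951 × 1.1950 = 1.1364
E(R) = R_f + β_L × MRP = 2.8% + 1.1364 × 4.9% = 8.37%

8.37%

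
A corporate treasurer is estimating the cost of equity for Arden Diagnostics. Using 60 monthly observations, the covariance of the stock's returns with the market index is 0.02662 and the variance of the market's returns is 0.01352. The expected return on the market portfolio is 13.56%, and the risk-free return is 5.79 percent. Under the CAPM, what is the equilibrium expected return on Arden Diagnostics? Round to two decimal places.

β = Cov(R_i, R_m) / Var(R_m) = 0.02662 / 0.01352 = 1.9689
MRP = 13.56% − 5.79% = 7.77%
E(R) = R_f + β × MRP = 5.79% + 1.9689 × 7.77% = 21.09%

21.09%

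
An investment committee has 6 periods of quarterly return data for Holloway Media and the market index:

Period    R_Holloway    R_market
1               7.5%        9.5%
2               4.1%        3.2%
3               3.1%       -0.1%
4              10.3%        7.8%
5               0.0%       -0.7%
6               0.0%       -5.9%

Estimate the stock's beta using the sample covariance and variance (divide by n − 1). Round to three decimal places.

Mean R_i = (7.5 + 4.1 + 3.1 + 10.3 + 0.0 + 0.0) / 6 = 4.1667%
Mean R_m = (9.5 + 3.2 − 0.1 + 7.8 − 0.7 − 5.9) / 6 = 2.3000%
Σ(R_i − R̄_i)(R_m − R̄_m) = 106.9000  ⇒  Cov = 106.9000 / 5 = 21.3800
Σ(R_m − R̄_m)² = 164.9000  ⇒  Var(R_m) = 164.9000 / 5 = 32.9800
β = Cov / Var(R_m) = 21.3800 / 32.9800 = 0.6483

0.648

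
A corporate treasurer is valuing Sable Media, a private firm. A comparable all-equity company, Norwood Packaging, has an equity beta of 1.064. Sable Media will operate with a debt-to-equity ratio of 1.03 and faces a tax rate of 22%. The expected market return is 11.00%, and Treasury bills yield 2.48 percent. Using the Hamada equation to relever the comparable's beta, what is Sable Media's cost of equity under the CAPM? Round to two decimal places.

β_L = β_U × [1 + (1 − t)(D/E)] = 1.064 × [1 + (1 − 0.22) × 1.03]
    = 1.064 × [1 + 0.78 × 1.03] = 1.064 × 1.8034 = 1.9188
MRP = 11.00% − 2.48% = 8.52%
E(R) = R_f + β_L × MRP = 2.48% + 1.9188 × 8.52% = 18.83%

18.83%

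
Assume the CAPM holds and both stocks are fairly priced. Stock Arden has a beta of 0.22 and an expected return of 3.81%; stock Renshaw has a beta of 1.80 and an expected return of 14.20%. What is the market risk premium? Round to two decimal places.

6.58%

Both satisfy E(R) = R_f + β·MRP, so the slope of the SML is
MRP = (14.20% − 3.81%) / (1.80 − 0.22) = 10.39% / 1.58 = 6.5759%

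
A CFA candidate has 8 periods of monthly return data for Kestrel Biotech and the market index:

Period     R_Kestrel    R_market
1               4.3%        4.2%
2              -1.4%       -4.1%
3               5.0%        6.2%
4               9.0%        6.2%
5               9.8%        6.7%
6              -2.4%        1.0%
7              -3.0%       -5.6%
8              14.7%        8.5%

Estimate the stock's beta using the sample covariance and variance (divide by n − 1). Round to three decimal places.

1.090

Mean R_i = (4.3 − 1.4 + 5.0 + 9.0 + 9.8 − 2.4 − 3.0 + 14.7) / 8 = 4.5000%
Mean R_m = (4.2 − 4.1 + 6.2 + 6.2 + 6.7 + 1.0 − 5.6 + 8.5) / 8 = 2.8875%
Σ(R_i − R̄_i)(R_m − R̄_m) = 211.6600  ⇒  Cov = 211.6600 / 7 = 30.2371
Σ(R_m − R̄_m)² = 194.1288  ⇒  Var(R_m) = 194.1288 / 7 = 27.7327
β = Cov / Var(R_m) = 30.2371 / 27.7327 = 1.0903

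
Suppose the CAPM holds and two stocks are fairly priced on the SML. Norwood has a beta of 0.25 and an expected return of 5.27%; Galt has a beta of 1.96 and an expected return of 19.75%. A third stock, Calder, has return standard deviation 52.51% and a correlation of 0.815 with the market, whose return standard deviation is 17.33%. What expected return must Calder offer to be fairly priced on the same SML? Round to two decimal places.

MRP = (19.75% − 5.27%) / (1.96 − 0.25) = 8.4678%
R_f = 5.27% − 0.25 × 8.4678% = 3.1531%
β_Calder = ρ·σ_i/σ_m = 0.815 × 52.51 / 17.33 = 2.4695
E(R_Calder) = R_f + β × MRP = 3.1531% + 2.4695 × 8.4678% = 24.06%

24.06%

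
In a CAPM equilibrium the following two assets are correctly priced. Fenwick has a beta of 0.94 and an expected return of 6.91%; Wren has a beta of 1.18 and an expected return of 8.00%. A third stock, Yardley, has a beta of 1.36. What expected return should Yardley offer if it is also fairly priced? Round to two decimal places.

MRP (SML slope) = (8.00% − 6.91%) / (1.18 − 0.94) = 1.09% / 0.24 = 4.5417%
R_f (intercept) = 6.91% − 0.94 × 4.5417% = 2.6408%
E(R_Yardley) = R_f + β × MRP = 2.6408% + 1.36 × 4.5417% = 8.82%

8.82%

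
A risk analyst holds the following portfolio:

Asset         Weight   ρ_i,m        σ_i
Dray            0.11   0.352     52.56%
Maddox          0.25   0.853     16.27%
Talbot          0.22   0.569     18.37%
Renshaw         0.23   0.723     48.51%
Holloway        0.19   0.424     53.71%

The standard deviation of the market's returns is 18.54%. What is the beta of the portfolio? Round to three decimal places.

β_Dray = 0.352 × 52.56% / 18.54% = 0.9979
β_Maddox = 0.853 × 16.27% / 18.54% = 0.7486
β_Talbot = 0.569 × 18.37% / 18.54% = 0.5638
β_Renshaw = 0.723 × 48.51% / 18.54% = 1.8917
β_Holloway = 0.424 × 53.71% / 18.54% = 1.2283
β_P = Σ w_i β_i = 0.11×0.9979 + 0.25×0.7486 + 0.22×0.5638 + 0.23×1.8917 + 0.19×1.2283 = 1.0894

1.089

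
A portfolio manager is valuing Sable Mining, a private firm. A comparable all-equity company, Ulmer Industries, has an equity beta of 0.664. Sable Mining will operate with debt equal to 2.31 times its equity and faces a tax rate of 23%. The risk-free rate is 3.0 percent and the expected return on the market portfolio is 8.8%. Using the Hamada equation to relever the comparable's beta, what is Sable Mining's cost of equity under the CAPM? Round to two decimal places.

β_L = β_U × [1 + (1 − t)(D/E)] = 0.664 × [1 + (1 − 0.23) × 2.31]
    = 0.664 × [1 + 0.77 × 2.31] = 0.664 × 2.7787 = 1.8451
MRP = 8.8% − 3.0% = 5.80%
E(R) = R_f + β_L × MRP = 3.0% + 1.8451 × 5.8% = 13.70%

13.70%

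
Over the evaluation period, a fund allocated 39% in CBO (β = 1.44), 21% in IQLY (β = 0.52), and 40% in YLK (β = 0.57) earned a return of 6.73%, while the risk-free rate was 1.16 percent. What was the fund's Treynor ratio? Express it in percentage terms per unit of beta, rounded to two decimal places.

β_P = 0.39×1.44 + 0.21×0.52 + 0.40×0.57 = 0.8988
Treynor = (R_P − R_f) / β_P = (6.73% − 1.16%) / 0.8988 = 5.57% / 0.8988 = 6.20%

6.20%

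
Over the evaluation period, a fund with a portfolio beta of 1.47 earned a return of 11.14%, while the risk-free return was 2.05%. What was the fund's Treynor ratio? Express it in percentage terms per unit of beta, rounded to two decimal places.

Treynor = (R_P − R_f) / β_P = (11.14% − 2.05%) / 1.4700 = 9.09% / 1.4700 = 6.18%

6.18%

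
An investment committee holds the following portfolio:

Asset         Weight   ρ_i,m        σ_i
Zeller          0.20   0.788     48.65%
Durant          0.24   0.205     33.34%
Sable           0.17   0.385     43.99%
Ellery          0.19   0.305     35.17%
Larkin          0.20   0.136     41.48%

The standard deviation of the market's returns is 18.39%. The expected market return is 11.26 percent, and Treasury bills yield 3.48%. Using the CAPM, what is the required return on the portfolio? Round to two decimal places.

9.98%

β_Zeller = 0.788 × 48.65% / 18.39% = 2.0846
β_Durant = 0.205 × 33.34% / 18.39% = 0.3717
β_Sable = 0.385 × 43.99% / 18.39% = 0.9209
β_Ellery = 0.305 × 35.17% / 18.39% = 0.5833
β_Larkin = 0.136 × 41.48% / 18.39% = 0.3068
β_P = Σ w_i β_i = 0.20×2.0846 + 0.24×0.3717 + 0.17×0.9209 + 0.19×0.5833 + 0.20×0.3068 = 0.8349
MRP = 11.26% − 3.48% = 7.78%
E(R_P) = R_f + β_P × MRP = 3.48% + 0.8349 × 7.78% = 9.98%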